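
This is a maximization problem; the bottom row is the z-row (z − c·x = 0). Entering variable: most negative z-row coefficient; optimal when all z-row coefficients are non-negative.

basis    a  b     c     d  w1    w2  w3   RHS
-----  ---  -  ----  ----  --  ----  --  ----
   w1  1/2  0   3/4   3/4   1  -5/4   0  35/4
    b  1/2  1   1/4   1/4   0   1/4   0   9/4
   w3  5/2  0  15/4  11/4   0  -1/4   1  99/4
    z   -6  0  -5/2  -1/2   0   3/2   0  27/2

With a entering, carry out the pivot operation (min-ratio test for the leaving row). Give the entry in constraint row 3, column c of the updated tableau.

5/2

Ratio test on column a — row 1: (35/4)/(1/2) = 35/2; row 2: (9/4)/(1/2) = 9/2; row 3: (99/4)/(5/2) = 99/10. Minimum is 9/2 at row 2 (b leaves); pivot element 1/2.
Divide row 2 by 1/2; eliminate column a from the other rows.
Row 3 update in column c: 15/4 − (5/2)·(1/2) = 5/2.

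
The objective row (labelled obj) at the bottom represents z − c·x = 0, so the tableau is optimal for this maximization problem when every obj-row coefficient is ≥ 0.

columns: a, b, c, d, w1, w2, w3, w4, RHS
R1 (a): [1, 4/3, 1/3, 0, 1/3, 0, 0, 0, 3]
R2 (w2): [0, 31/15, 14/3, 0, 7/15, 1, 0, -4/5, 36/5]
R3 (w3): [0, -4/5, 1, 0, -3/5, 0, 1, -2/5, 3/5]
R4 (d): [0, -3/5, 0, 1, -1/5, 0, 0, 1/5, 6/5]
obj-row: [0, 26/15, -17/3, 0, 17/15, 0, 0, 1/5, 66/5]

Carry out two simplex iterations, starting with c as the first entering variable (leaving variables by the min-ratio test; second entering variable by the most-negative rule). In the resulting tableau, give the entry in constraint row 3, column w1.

Ratio test on column c — row 1: 3/(1/3) = 9; row 2: (36/5)/(14/3) = 54/35; row 3: (3/5)/1 = 3/5; row 4: entry 0 ≤ 0. Minimum is 3/5 at row 3 (w3 leaves); pivot element 1.
Divide row 3 by 1; eliminate column c from the other rows.
Second iteration: most negative obj-row entry is -14/5 in column b, so b enters.
Ratio test on column b — row 1: (14/5)/(8/5) = 7/4; row 2: (22/5)/(29/5) = 22/29; row 3: entry -4/5 ≤ 0; row 4: entry -3/5 ≤ 0. Minimum is 22/29 at row 2 (w2 leaves); pivot element 29/5.
Divide row 2 by 29/5; eliminate column b from the other rows.
After both pivots, the entry at constraint row 3, column w1 is -13/87.

-13/87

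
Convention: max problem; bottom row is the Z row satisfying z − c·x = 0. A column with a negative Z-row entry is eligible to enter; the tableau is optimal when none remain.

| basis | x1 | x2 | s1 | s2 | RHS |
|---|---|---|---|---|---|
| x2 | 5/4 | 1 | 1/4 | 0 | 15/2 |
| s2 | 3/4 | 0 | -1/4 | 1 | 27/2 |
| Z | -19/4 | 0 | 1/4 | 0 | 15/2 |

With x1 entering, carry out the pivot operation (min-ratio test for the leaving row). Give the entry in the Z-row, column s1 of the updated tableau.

Ratio test on column x1 — row 1: (15/2)/(5/4) = 6; row 2: (27/2)/(3/4) = 18. Minimum is 6 at row 1 (x2 leaves); pivot element 5/4.
Divide row 1 by 5/4; eliminate column x1 from the other rows.
Z-row update in column s1: 1/4 − (-19/4)·(1/5) = 6/5.

6/5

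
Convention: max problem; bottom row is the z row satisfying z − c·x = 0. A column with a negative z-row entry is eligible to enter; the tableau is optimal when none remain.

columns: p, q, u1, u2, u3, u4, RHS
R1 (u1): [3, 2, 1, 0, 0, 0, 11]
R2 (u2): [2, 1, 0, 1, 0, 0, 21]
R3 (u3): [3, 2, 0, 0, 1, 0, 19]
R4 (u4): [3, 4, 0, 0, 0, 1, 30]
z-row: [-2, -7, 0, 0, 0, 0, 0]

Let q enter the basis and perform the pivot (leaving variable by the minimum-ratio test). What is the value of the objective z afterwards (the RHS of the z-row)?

Ratio test on column q — row 1: 11/2 = 11/2; row 2: 21/1 = 21; row 3: 19/2 = 19/2; row 4: 30/4 = 15/2. Minimum is 11/2 at row 1 (u1 leaves); pivot element 2.
Pivot on row 1; the z-row RHS becomes 0 − (-7)·(11/2) = 77/2.

77/2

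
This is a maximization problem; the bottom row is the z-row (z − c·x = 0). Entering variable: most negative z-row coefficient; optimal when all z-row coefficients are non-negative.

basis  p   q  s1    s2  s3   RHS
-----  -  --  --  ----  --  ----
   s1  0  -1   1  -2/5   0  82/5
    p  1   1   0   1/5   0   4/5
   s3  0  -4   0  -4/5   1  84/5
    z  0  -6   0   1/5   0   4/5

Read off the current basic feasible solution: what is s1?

s1 is basic (row 1); its value is the RHS of that row, 82/5.

82/5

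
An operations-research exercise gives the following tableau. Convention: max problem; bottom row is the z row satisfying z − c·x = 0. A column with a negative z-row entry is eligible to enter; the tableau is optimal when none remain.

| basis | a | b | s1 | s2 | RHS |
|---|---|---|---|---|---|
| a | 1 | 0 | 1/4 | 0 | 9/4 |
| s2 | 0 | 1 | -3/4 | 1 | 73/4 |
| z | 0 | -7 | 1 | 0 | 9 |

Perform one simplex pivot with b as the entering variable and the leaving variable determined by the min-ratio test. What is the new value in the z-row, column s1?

Ratio test on column b — row 1: entry 0 ≤ 0; row 2: (73/4)/1 = 73/4. Minimum is 73/4 at row 2 (s2 leaves); pivot element 1.
Divide row 2 by 1; eliminate column b from the other rows.
z-row update in column s1: 1 − (-7)·(-3/4) = -17/4.

-17/4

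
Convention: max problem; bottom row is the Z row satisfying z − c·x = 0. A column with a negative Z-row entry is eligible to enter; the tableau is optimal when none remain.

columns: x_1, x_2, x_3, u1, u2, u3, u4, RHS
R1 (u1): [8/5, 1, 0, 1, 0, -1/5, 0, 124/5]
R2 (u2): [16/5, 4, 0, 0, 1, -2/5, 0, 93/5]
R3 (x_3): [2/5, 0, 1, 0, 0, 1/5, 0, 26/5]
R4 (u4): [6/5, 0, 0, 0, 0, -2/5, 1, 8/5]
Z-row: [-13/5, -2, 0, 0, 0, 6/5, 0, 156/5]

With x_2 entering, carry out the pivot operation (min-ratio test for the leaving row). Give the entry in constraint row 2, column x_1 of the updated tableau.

4/5

Ratio test on column x_2 — row 1: (124/5)/1 = 124/5; row 2: (93/5)/4 = 93/20; row 3: entry 0 ≤ 0; row 4: entry 0 ≤ 0. Minimum is 93/20 at row 2 (u2 leaves); pivot element 4.
Divide row 2 by 4; eliminate column x_2 from the other rows.
In the new row 2, the x_1 entry is the old entry divided by the pivot: (16/5)/4 = 4/5.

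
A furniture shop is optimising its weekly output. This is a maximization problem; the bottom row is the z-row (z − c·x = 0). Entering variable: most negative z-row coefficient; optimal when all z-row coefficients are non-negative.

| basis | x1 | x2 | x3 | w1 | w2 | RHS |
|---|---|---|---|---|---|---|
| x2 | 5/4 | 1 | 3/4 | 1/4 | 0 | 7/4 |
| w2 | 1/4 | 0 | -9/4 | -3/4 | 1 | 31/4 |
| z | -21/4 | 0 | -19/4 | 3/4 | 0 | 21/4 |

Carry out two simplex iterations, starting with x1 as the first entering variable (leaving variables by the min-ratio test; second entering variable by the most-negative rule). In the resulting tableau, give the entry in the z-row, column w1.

Ratio test on column x1 — row 1: (7/4)/(5/4) = 7/5; row 2: (31/4)/(1/4) = 31. Minimum is 7/5 at row 1 (x2 leaves); pivot element 5/4.
Divide row 1 by 5/4; eliminate column x1 from the other rows.
Second iteration: most negative z-row entry is -8/5 in column x3, so x3 enters.
Ratio test on column x3 — row 1: (7/5)/(3/5) = 7/3; row 2: entry -12/5 ≤ 0. Minimum is 7/3 at row 1 (x1 leaves); pivot element 3/5.
Divide row 1 by 3/5; eliminate column x3 from the other rows.
After both pivots, the entry at the z-row, column w1 is 7/3.

7/3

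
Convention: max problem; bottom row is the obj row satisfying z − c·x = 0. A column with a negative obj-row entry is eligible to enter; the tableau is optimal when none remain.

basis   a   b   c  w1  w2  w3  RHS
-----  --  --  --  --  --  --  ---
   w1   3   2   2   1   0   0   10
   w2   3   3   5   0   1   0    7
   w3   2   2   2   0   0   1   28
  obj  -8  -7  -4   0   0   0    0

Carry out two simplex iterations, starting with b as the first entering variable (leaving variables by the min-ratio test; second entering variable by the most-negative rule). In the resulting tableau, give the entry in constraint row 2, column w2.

Ratio test on column b — row 1: 10/2 = 5; row 2: 7/3 = 7/3; row 3: 28/2 = 14. Minimum is 7/3 at row 2 (w2 leaves); pivot element 3.
Divide row 2 by 3; eliminate column b from the other rows.
Second iteration: most negative obj-row entry is -1 in column a, so a enters.
Ratio test on column a — row 1: (16/3)/1 = 16/3; row 2: (7/3)/1 = 7/3; row 3: entry 0 ≤ 0. Minimum is 7/3 at row 2 (b leaves); pivot element 1.
Divide row 2 by 1; eliminate column a from the other rows.
After both pivots, the entry at constraint row 2, column w2 is 1/3.

1/3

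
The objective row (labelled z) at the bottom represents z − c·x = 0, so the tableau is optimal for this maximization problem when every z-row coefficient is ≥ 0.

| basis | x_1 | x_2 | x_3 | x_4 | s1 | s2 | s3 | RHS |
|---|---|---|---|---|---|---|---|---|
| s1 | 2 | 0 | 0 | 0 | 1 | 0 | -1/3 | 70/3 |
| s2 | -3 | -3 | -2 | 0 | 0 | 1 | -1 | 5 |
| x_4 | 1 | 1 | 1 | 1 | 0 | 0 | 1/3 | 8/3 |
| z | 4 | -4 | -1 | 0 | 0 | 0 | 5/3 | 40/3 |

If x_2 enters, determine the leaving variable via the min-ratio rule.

Column x_2 entries and ratios — s1: 0 ≤ 0, skip; s2: -3 ≤ 0, skip; x_4: (8/3)/1 = 8/3.
Smallest ratio is 8/3 in the row of x_4, so x_4 leaves.

x_4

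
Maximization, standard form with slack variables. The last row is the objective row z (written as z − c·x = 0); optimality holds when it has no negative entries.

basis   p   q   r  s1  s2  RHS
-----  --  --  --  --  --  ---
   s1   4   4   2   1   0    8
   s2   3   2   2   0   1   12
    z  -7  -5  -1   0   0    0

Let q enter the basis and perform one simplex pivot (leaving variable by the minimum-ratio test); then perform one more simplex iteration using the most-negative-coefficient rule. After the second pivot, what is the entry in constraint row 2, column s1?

-3/4

Ratio test on column q — row 1: 8/4 = 2; row 2: 12/2 = 6. Minimum is 2 at row 1 (s1 leaves); pivot element 4.
Divide row 1 by 4; eliminate column q from the other rows.
Second iteration: most negative z-row entry is -2 in column p, so p enters.
Ratio test on column p — row 1: 2/1 = 2; row 2: 8/1 = 8. Minimum is 2 at row 1 (q leaves); pivot element 1.
Divide row 1 by 1; eliminate column p from the other rows.
After both pivots, the entry at constraint row 2, column s1 is -3/4.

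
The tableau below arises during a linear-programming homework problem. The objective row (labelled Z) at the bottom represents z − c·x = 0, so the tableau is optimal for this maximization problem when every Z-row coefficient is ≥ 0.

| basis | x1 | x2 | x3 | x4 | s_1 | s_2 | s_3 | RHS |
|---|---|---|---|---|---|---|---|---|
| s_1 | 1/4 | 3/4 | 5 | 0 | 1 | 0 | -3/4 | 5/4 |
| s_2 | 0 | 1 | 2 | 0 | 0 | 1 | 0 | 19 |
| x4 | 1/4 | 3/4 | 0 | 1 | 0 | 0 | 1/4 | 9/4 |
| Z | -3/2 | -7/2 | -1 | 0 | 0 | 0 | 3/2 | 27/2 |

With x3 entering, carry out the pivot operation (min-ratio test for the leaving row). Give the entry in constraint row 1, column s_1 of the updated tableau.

Ratio test on column x3 — row 1: (5/4)/5 = 1/4; row 2: 19/2 = 19/2; row 3: entry 0 ≤ 0. Minimum is 1/4 at row 1 (s_1 leaves); pivot element 5.
Divide row 1 by 5; eliminate column x3 from the other rows.
In the new row 1, the s_1 entry is the old entry divided by the pivot: 1/5 = 1/5.

1/5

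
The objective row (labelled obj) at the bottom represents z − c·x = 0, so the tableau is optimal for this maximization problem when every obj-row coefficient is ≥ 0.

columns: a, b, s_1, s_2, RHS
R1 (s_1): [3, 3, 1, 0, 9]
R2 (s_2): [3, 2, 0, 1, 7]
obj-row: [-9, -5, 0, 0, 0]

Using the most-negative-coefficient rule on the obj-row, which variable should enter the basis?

a

Negative obj-row entries: a: -9, b: -5.
The most negative is -9 in column a, so a enters.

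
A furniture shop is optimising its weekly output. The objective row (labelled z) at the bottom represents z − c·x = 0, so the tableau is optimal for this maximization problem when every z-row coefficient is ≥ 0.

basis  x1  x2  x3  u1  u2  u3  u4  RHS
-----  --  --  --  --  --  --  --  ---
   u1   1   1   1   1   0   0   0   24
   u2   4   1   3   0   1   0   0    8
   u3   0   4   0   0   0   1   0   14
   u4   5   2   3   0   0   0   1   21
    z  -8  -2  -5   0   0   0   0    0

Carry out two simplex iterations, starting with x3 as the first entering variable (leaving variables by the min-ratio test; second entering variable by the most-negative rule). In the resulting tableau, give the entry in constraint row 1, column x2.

Ratio test on column x3 — row 1: 24/1 = 24; row 2: 8/3 = 8/3; row 3: entry 0 ≤ 0; row 4: 21/3 = 7. Minimum is 8/3 at row 2 (u2 leaves); pivot element 3.
Divide row 2 by 3; eliminate column x3 from the other rows.
Second iteration: most negative z-row entry is -4/3 in column x1, so x1 enters.
Ratio test on column x1 — row 1: entry -1/3 ≤ 0; row 2: (8/3)/(4/3) = 2; row 3: entry 0 ≤ 0; row 4: 13/1 = 13. Minimum is 2 at row 2 (x3 leaves); pivot element 4/3.
Divide row 2 by 4/3; eliminate column x1 from the other rows.
After both pivots, the entry at constraint row 1, column x2 is 3/4.

3/4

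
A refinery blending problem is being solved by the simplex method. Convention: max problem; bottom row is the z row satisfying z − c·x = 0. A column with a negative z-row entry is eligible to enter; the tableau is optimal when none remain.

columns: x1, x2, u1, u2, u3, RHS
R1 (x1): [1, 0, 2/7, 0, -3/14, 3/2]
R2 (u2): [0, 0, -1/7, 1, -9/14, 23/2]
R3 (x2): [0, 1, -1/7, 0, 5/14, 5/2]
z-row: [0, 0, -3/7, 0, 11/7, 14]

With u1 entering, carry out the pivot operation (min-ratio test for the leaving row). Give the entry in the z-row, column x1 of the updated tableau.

Ratio test on column u1 — row 1: (3/2)/(2/7) = 21/4; row 2: entry -1/7 ≤ 0; row 3: entry -1/7 ≤ 0. Minimum is 21/4 at row 1 (x1 leaves); pivot element 2/7.
Divide row 1 by 2/7; eliminate column u1 from the other rows.
z-row update in column x1: 0 − (-3/7)·(7/2) = 3/2.

3/2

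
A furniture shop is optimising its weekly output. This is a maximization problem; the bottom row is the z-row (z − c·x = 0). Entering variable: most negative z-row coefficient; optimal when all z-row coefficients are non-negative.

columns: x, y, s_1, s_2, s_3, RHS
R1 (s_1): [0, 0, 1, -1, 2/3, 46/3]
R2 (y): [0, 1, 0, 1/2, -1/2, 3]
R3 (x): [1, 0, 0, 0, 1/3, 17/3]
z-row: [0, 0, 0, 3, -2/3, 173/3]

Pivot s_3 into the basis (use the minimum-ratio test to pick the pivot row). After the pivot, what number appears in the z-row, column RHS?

69

Ratio test on column s_3 — row 1: (46/3)/(2/3) = 23; row 2: entry -1/2 ≤ 0; row 3: (17/3)/(1/3) = 17. Minimum is 17 at row 3 (x leaves); pivot element 1/3.
Divide row 3 by 1/3; eliminate column s_3 from the other rows.
z-row update in column RHS: 173/3 − (-2/3)·17 = 69.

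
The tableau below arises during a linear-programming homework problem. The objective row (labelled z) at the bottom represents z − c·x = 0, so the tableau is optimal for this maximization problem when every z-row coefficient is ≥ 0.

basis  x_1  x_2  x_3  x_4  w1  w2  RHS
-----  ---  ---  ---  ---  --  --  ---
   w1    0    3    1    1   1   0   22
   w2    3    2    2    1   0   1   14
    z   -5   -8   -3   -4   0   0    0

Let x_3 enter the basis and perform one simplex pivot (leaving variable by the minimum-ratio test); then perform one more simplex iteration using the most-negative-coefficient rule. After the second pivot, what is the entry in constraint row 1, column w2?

-3/2

Ratio test on column x_3 — row 1: 22/1 = 22; row 2: 14/2 = 7. Minimum is 7 at row 2 (w2 leaves); pivot element 2.
Divide row 2 by 2; eliminate column x_3 from the other rows.
Second iteration: most negative z-row entry is -5 in column x_2, so x_2 enters.
Ratio test on column x_2 — row 1: 15/2 = 15/2; row 2: 7/1 = 7. Minimum is 7 at row 2 (x_3 leaves); pivot element 1.
Divide row 2 by 1; eliminate column x_2 from the other rows.
After both pivots, the entry at constraint row 1, column w2 is -3/2.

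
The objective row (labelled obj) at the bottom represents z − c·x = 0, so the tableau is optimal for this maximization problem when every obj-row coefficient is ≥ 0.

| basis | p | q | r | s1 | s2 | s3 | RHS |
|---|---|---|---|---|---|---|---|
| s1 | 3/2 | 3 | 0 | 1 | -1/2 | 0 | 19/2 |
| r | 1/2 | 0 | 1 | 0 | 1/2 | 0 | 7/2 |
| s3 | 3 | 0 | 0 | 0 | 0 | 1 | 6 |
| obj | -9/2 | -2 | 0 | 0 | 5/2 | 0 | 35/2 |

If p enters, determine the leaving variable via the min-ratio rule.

s3

Column p entries and ratios — s1: (19/2)/(3/2) = 19/3; r: (7/2)/(1/2) = 7; s3: 6/3 = 2.
Smallest ratio is 2 in the row of s3, so s3 leaves.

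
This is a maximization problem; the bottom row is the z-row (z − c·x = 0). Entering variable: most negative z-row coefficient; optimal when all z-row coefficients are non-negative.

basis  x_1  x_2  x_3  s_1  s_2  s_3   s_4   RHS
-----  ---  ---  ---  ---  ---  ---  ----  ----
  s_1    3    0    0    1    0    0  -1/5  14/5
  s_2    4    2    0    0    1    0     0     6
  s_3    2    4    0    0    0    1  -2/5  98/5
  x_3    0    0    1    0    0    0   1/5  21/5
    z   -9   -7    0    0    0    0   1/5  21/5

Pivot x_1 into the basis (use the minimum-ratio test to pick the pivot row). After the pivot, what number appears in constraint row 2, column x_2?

2

Ratio test on column x_1 — row 1: (14/5)/3 = 14/15; row 2: 6/4 = 3/2; row 3: (98/5)/2 = 49/5; row 4: entry 0 ≤ 0. Minimum is 14/15 at row 1 (s_1 leaves); pivot element 3.
Divide row 1 by 3; eliminate column x_1 from the other rows.
Row 2 update in column x_2: 2 − 4·0 = 2.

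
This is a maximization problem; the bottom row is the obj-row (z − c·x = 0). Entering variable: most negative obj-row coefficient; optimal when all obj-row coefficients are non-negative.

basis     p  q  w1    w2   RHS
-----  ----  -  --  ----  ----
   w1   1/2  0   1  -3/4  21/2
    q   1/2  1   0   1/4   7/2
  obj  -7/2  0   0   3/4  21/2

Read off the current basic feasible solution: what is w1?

21/2

w1 is basic (row 1); its value is the RHS of that row, 21/2.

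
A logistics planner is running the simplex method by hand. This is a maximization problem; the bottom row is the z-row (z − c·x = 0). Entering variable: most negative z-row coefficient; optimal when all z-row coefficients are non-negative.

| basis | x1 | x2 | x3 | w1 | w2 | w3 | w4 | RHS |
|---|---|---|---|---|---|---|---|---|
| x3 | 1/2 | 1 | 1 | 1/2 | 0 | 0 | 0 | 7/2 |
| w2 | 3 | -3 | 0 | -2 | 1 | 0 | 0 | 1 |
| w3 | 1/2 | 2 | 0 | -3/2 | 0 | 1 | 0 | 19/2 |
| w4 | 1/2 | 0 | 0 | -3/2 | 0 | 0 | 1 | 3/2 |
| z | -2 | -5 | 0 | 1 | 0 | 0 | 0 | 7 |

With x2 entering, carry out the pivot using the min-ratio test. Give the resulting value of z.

49/2

Ratio test on column x2 — row 1: (7/2)/1 = 7/2; row 2: entry -3 ≤ 0; row 3: (19/2)/2 = 19/4; row 4: entry 0 ≤ 0. Minimum is 7/2 at row 1 (x3 leaves); pivot element 1.
Pivot on row 1; the z-row RHS becomes 7 − (-5)·(7/2) = 49/2.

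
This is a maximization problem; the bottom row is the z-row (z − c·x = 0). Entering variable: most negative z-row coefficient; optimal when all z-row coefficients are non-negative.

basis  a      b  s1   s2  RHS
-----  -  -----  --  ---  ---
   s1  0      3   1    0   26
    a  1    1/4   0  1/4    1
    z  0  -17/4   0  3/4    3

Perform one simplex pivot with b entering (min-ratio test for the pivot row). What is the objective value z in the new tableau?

20

Ratio test on column b — row 1: 26/3 = 26/3; row 2: 1/(1/4) = 4. Minimum is 4 at row 2 (a leaves); pivot element 1/4.
Pivot on row 2; the z-row RHS becomes 3 − (-17/4)·4 = 20.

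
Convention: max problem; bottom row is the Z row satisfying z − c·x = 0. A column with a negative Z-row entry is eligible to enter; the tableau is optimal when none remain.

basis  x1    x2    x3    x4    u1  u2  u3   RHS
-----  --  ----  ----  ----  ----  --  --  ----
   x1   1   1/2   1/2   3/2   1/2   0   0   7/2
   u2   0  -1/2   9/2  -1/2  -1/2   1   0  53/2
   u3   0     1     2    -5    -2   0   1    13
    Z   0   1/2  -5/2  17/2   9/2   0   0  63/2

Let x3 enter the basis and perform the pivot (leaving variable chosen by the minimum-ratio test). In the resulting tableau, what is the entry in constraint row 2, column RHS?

Ratio test on column x3 — row 1: (7/2)/(1/2) = 7; row 2: (53/2)/(9/2) = 53/9; row 3: 13/2 = 13/2. Minimum is 53/9 at row 2 (u2 leaves); pivot element 9/2.
Divide row 2 by 9/2; eliminate column x3 from the other rows.
In the new row 2, the RHS entry is the old entry divided by the pivot: (53/2)/(9/2) = 53/9.

53/9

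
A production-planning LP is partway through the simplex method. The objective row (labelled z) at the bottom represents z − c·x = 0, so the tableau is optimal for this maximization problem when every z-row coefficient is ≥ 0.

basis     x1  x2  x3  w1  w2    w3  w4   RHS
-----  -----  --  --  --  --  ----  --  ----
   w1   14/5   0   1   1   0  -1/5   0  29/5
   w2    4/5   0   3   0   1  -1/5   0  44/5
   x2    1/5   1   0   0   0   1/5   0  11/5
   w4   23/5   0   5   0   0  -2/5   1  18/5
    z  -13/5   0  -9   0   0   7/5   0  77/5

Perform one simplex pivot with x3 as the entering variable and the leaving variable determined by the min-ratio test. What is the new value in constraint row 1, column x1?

Ratio test on column x3 — row 1: (29/5)/1 = 29/5; row 2: (44/5)/3 = 44/15; row 3: entry 0 ≤ 0; row 4: (18/5)/5 = 18/25. Minimum is 18/25 at row 4 (w4 leaves); pivot element 5.
Divide row 4 by 5; eliminate column x3 from the other rows.
Row 1 update in column x1: 14/5 − 1·(23/25) = 47/25.

47/25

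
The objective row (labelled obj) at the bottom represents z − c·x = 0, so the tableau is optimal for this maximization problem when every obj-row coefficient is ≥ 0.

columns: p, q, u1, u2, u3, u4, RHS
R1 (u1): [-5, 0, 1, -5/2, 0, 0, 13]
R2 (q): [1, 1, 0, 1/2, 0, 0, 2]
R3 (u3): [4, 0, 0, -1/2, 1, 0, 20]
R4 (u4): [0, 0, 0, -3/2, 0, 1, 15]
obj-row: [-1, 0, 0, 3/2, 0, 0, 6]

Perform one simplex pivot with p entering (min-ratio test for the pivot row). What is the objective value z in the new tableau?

Ratio test on column p — row 1: entry -5 ≤ 0; row 2: 2/1 = 2; row 3: 20/4 = 5; row 4: entry 0 ≤ 0. Minimum is 2 at row 2 (q leaves); pivot element 1.
Pivot on row 2; the obj-row RHS becomes 6 − (-1)·2 = 8.

8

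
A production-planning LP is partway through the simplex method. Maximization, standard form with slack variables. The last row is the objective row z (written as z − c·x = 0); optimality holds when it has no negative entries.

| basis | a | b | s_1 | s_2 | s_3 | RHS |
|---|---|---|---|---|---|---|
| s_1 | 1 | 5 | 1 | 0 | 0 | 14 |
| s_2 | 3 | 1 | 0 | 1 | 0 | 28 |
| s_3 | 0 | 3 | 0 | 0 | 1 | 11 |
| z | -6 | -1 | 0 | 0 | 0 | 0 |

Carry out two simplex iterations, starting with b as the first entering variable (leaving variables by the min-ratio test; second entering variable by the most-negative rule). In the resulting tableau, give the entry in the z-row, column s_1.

-3/14

Ratio test on column b — row 1: 14/5 = 14/5; row 2: 28/1 = 28; row 3: 11/3 = 11/3. Minimum is 14/5 at row 1 (s_1 leaves); pivot element 5.
Divide row 1 by 5; eliminate column b from the other rows.
Second iteration: most negative z-row entry is -29/5 in column a, so a enters.
Ratio test on column a — row 1: (14/5)/(1/5) = 14; row 2: (126/5)/(14/5) = 9; row 3: entry -3/5 ≤ 0. Minimum is 9 at row 2 (s_2 leaves); pivot element 14/5.
Divide row 2 by 14/5; eliminate column a from the other rows.
After both pivots, the entry at the z-row, column s_1 is -3/14.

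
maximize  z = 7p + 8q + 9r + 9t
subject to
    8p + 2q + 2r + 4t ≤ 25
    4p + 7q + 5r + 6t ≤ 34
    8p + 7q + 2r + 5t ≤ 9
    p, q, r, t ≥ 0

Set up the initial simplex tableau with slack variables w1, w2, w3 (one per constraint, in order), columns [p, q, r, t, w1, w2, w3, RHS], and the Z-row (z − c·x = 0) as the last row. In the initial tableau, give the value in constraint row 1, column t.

4

Constraint 1 has coefficient 4 on t.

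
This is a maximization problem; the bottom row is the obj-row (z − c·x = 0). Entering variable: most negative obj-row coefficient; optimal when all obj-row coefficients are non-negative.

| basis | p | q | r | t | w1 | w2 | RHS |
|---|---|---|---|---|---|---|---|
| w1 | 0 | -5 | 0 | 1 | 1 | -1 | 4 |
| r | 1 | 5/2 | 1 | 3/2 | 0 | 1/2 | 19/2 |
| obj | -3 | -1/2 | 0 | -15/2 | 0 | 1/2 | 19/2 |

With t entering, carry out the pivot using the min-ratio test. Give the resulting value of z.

Ratio test on column t — row 1: 4/1 = 4; row 2: (19/2)/(3/2) = 19/3. Minimum is 4 at row 1 (w1 leaves); pivot element 1.
Pivot on row 1; the obj-row RHS becomes 19/2 − (-15/2)·4 = 79/2.

79/2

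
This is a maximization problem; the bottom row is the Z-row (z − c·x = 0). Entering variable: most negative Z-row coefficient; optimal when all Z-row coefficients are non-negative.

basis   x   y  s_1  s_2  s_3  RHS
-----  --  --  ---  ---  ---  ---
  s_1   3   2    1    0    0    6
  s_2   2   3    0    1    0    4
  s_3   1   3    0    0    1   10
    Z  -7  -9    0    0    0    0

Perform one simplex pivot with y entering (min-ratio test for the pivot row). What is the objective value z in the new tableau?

Ratio test on column y — row 1: 6/2 = 3; row 2: 4/3 = 4/3; row 3: 10/3 = 10/3. Minimum is 4/3 at row 2 (s_2 leaves); pivot element 3.
Pivot on row 2; the Z-row RHS becomes 0 − (-9)·(4/3) = 12.

12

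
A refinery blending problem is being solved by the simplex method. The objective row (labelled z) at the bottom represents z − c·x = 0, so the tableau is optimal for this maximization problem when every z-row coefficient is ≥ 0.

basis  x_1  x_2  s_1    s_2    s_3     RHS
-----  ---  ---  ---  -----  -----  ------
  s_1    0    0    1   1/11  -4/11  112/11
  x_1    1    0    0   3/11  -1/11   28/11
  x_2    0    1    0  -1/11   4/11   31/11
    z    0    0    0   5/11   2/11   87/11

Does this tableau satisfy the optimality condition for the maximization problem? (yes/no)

Every z-row coefficient is ≥ 0, so the tableau is optimal.

yes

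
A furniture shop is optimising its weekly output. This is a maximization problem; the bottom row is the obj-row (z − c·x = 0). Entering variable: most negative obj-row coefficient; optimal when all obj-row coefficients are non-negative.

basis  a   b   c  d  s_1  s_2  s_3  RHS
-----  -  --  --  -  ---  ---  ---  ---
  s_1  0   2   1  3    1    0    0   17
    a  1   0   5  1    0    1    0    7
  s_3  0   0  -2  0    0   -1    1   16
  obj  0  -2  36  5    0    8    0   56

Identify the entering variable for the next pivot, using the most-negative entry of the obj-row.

Negative obj-row entries: b: -2.
The most negative is -2 in column b, so b enters.

b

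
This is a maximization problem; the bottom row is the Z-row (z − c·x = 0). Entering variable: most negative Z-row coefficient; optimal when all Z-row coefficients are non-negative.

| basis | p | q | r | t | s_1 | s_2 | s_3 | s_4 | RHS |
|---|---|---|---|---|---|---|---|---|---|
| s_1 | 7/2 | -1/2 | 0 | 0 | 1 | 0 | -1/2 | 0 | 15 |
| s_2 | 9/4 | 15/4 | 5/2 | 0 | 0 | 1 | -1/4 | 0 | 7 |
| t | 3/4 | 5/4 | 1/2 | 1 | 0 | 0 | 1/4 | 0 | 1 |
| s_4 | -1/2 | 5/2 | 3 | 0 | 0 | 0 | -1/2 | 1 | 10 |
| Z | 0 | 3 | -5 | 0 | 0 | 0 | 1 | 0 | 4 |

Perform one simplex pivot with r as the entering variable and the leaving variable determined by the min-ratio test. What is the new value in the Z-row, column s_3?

Ratio test on column r — row 1: entry 0 ≤ 0; row 2: 7/(5/2) = 14/5; row 3: 1/(1/2) = 2; row 4: 10/3 = 10/3. Minimum is 2 at row 3 (t leaves); pivot element 1/2.
Divide row 3 by 1/2; eliminate column r from the other rows.
Z-row update in column s_3: 1 − (-5)·(1/2) = 7/2.

7/2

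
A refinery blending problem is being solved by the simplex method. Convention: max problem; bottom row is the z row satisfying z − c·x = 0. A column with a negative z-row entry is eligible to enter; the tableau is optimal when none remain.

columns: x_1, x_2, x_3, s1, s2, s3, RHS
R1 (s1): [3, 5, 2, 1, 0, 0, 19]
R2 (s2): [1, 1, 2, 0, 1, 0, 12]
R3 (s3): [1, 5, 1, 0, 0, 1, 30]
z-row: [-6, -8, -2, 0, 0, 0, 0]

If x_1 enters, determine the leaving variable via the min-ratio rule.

Column x_1 entries and ratios — s1: 19/3 = 19/3; s2: 12/1 = 12; s3: 30/1 = 30.
Smallest ratio is 19/3 in the row of s1, so s1 leaves.

s1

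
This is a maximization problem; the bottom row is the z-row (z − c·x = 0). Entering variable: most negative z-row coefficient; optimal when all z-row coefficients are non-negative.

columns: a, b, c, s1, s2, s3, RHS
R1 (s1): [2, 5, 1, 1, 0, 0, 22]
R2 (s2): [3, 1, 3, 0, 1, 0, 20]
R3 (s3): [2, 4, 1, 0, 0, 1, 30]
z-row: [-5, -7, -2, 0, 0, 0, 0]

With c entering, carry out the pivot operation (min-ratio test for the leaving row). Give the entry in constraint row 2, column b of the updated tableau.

1/3

Ratio test on column c — row 1: 22/1 = 22; row 2: 20/3 = 20/3; row 3: 30/1 = 30. Minimum is 20/3 at row 2 (s2 leaves); pivot element 3.
Divide row 2 by 3; eliminate column c from the other rows.
In the new row 2, the b entry is the old entry divided by the pivot: 1/3 = 1/3.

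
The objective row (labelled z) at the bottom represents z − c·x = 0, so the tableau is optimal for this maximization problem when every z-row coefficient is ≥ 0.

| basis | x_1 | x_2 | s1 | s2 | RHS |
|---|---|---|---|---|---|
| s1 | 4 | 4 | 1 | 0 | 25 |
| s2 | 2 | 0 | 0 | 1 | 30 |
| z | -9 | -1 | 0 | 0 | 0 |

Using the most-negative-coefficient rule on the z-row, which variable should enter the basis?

x_1

Negative z-row entries: x_1: -9, x_2: -1.
The most negative is -9 in column x_1, so x_1 enters.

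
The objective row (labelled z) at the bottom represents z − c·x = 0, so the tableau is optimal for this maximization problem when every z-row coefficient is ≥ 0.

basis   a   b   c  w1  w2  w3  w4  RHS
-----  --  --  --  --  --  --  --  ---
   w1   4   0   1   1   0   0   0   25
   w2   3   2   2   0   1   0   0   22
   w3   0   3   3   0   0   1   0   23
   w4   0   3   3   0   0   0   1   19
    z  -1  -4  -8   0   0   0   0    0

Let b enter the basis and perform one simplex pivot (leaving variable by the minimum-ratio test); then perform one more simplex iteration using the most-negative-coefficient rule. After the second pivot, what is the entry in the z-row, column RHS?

Ratio test on column b — row 1: entry 0 ≤ 0; row 2: 22/2 = 11; row 3: 23/3 = 23/3; row 4: 19/3 = 19/3. Minimum is 19/3 at row 4 (w4 leaves); pivot element 3.
Divide row 4 by 3; eliminate column b from the other rows.
Second iteration: most negative z-row entry is -4 in column c, so c enters.
Ratio test on column c — row 1: 25/1 = 25; row 2: entry 0 ≤ 0; row 3: entry 0 ≤ 0; row 4: (19/3)/1 = 19/3. Minimum is 19/3 at row 4 (b leaves); pivot element 1.
Divide row 4 by 1; eliminate column c from the other rows.
After both pivots, the entry at the z-row, column RHS is 152/3.

152/3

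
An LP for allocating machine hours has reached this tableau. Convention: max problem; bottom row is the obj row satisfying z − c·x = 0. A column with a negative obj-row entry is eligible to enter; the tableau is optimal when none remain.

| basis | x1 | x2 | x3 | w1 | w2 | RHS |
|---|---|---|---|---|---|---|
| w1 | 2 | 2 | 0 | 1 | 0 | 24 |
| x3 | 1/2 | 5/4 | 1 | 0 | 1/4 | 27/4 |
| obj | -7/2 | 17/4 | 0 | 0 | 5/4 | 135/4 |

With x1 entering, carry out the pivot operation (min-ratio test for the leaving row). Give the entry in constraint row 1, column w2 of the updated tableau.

0

Ratio test on column x1 — row 1: 24/2 = 12; row 2: (27/4)/(1/2) = 27/2. Minimum is 12 at row 1 (w1 leaves); pivot element 2.
Divide row 1 by 2; eliminate column x1 from the other rows.
In the new row 1, the w2 entry is the old entry divided by the pivot: 0/2 = 0.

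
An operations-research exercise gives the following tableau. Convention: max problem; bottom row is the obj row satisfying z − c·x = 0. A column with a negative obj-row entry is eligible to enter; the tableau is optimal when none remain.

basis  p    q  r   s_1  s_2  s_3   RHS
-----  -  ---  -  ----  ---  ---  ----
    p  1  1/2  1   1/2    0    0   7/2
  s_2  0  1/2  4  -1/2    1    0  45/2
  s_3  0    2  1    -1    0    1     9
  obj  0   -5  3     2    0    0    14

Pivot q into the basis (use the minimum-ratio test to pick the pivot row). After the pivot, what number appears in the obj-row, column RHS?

Ratio test on column q — row 1: (7/2)/(1/2) = 7; row 2: (45/2)/(1/2) = 45; row 3: 9/2 = 9/2. Minimum is 9/2 at row 3 (s_3 leaves); pivot element 2.
Divide row 3 by 2; eliminate column q from the other rows.
obj-row update in column RHS: 14 − (-5)·(9/2) = 73/2.

73/2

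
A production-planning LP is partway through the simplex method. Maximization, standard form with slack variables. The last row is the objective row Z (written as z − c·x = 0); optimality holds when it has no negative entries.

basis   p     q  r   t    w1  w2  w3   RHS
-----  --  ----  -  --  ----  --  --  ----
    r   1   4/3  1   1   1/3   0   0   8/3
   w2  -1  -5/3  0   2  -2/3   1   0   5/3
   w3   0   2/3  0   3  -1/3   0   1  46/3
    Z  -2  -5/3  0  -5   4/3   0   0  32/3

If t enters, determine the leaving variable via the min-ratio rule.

Column t entries and ratios — r: (8/3)/1 = 8/3; w2: (5/3)/2 = 5/6; w3: (46/3)/3 = 46/9.
Smallest ratio is 5/6 in the row of w2, so w2 leaves.

w2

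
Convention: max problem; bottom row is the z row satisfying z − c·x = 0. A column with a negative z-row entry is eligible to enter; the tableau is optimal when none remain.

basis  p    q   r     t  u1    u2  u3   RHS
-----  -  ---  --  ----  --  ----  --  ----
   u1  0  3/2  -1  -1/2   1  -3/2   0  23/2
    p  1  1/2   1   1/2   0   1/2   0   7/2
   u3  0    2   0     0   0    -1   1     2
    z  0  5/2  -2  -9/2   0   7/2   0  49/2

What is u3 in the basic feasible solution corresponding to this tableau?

2

u3 is basic (row 3); its value is the RHS of that row, 2.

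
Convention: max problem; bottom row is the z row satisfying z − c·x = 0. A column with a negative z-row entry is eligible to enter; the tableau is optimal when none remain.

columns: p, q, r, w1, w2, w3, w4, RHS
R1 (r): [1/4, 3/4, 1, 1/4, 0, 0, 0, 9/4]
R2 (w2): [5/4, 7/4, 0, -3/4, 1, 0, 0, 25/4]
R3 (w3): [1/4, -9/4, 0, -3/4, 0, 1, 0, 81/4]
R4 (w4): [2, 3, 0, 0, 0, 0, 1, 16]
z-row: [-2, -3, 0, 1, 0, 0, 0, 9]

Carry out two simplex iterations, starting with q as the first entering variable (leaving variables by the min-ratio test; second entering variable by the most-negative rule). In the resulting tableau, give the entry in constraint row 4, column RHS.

11/2

Ratio test on column q — row 1: (9/4)/(3/4) = 3; row 2: (25/4)/(7/4) = 25/7; row 3: entry -9/4 ≤ 0; row 4: 16/3 = 16/3. Minimum is 3 at row 1 (r leaves); pivot element 3/4.
Divide row 1 by 3/4; eliminate column q from the other rows.
Second iteration: most negative z-row entry is -1 in column p, so p enters.
Ratio test on column p — row 1: 3/(1/3) = 9; row 2: 1/(2/3) = 3/2; row 3: 27/1 = 27; row 4: 7/1 = 7. Minimum is 3/2 at row 2 (w2 leaves); pivot element 2/3.
Divide row 2 by 2/3; eliminate column p from the other rows.
After both pivots, the entry at constraint row 4, column RHS is 11/2.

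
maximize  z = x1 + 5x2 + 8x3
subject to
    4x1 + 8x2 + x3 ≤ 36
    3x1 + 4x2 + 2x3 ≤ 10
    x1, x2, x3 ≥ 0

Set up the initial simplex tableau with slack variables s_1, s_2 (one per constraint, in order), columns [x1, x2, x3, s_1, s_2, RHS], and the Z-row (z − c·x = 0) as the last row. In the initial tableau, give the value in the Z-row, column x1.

-1

The Z-row carries the negated objective coefficients: the x1 entry is -1.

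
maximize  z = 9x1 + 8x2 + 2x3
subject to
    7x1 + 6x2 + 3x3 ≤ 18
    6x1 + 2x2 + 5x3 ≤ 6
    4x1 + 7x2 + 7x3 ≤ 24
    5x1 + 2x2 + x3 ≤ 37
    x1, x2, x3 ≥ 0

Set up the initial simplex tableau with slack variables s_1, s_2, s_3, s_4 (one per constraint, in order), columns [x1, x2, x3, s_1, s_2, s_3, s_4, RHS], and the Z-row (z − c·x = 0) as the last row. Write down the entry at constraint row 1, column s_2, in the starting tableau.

Slack s_2 belongs to constraint 2; its column is the unit vector e_2, so the entry in row 1 is 0.

0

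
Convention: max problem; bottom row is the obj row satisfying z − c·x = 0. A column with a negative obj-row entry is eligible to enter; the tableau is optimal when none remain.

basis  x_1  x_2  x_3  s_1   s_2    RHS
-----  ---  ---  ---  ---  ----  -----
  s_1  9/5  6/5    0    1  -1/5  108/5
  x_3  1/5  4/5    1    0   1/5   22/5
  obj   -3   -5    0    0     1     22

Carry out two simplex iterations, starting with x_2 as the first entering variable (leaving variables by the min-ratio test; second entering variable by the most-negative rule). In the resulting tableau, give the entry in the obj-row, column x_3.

Ratio test on column x_2 — row 1: (108/5)/(6/5) = 18; row 2: (22/5)/(4/5) = 11/2. Minimum is 11/2 at row 2 (x_3 leaves); pivot element 4/5.
Divide row 2 by 4/5; eliminate column x_2 from the other rows.
Second iteration: most negative obj-row entry is -7/4 in column x_1, so x_1 enters.
Ratio test on column x_1 — row 1: 15/(3/2) = 10; row 2: (11/2)/(1/4) = 22. Minimum is 10 at row 1 (s_1 leaves); pivot element 3/2.
Divide row 1 by 3/2; eliminate column x_1 from the other rows.
After both pivots, the entry at the obj-row, column x_3 is 9/2.

9/2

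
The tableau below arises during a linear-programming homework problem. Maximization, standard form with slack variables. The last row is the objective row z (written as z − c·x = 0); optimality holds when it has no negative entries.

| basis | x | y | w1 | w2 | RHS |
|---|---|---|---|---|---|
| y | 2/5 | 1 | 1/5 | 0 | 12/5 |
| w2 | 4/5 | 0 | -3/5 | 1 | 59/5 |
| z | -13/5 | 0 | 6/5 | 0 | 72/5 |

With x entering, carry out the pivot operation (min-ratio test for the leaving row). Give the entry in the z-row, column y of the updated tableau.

Ratio test on column x — row 1: (12/5)/(2/5) = 6; row 2: (59/5)/(4/5) = 59/4. Minimum is 6 at row 1 (y leaves); pivot element 2/5.
Divide row 1 by 2/5; eliminate column x from the other rows.
z-row update in column y: 0 − (-13/5)·(5/2) = 13/2.

13/2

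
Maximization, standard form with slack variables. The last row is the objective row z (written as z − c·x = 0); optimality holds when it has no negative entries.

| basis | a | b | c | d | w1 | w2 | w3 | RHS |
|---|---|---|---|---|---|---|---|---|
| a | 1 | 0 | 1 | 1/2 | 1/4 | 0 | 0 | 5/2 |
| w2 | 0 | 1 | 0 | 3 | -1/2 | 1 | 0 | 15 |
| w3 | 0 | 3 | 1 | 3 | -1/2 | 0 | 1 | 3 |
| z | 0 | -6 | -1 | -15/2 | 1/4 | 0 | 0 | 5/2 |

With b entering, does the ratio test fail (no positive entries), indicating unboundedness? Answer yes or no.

Column b has positive entries in row(s) 2, 3, so the ratio test bounds it — not unbounded.

no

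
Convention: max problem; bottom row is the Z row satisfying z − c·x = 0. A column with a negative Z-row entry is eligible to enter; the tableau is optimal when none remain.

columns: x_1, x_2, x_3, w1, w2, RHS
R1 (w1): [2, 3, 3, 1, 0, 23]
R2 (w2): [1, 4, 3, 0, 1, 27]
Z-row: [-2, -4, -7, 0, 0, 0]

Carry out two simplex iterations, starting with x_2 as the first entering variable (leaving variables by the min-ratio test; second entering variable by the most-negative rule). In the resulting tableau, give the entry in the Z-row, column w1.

16/3

Ratio test on column x_2 — row 1: 23/3 = 23/3; row 2: 27/4 = 27/4. Minimum is 27/4 at row 2 (w2 leaves); pivot element 4.
Divide row 2 by 4; eliminate column x_2 from the other rows.
Second iteration: most negative Z-row entry is -4 in column x_3, so x_3 enters.
Ratio test on column x_3 — row 1: (11/4)/(3/4) = 11/3; row 2: (27/4)/(3/4) = 9. Minimum is 11/3 at row 1 (w1 leaves); pivot element 3/4.
Divide row 1 by 3/4; eliminate column x_3 from the other rows.
After both pivots, the entry at the Z-row, column w1 is 16/3.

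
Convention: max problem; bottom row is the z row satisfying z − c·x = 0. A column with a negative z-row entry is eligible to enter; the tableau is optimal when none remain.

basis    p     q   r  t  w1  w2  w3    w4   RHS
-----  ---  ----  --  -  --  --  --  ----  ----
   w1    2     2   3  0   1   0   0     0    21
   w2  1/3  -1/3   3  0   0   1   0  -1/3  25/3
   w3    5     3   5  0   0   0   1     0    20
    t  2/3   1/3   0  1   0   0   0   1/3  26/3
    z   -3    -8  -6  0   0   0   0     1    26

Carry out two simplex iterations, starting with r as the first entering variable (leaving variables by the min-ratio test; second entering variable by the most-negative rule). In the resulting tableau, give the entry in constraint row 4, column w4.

9/32

Ratio test on column r — row 1: 21/3 = 7; row 2: (25/3)/3 = 25/9; row 3: 20/5 = 4; row 4: entry 0 ≤ 0. Minimum is 25/9 at row 2 (w2 leaves); pivot element 3.
Divide row 2 by 3; eliminate column r from the other rows.
Second iteration: most negative z-row entry is -26/3 in column q, so q enters.
Ratio test on column q — row 1: (38/3)/(7/3) = 38/7; row 2: entry -1/9 ≤ 0; row 3: (55/9)/(32/9) = 55/32; row 4: (26/3)/(1/3) = 26. Minimum is 55/32 at row 3 (w3 leaves); pivot element 32/9.
Divide row 3 by 32/9; eliminate column q from the other rows.
After both pivots, the entry at constraint row 4, column w4 is 9/32.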